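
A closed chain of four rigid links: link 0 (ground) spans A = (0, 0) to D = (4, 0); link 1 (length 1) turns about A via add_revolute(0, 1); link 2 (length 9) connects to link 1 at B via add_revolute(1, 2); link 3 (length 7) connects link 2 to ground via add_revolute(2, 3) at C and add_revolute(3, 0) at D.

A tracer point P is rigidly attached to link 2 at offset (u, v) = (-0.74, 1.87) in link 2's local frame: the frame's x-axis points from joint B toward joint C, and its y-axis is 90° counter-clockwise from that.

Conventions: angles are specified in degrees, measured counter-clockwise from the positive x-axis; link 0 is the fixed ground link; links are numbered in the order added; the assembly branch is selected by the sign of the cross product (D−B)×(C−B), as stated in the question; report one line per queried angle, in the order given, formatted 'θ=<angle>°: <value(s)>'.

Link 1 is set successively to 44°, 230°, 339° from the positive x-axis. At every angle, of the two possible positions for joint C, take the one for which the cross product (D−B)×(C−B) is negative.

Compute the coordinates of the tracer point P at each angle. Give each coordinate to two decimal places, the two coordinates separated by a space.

A=(0,0), D=(4.00,0)
θ=44°: B = A + 1.00·(cos44°, sin44°) = (0.7193, 0.6947)
θ=44°: |BD| = 3.3534
θ=44°: circle(B,9.00) ∩ circle(D,7.00): a=6.4480, h=6.2788
θ=44°:   candidates: C₊=(8.3281,5.5016) cross=21.055; C₋=(5.7268,-6.7837) cross=-21.055
θ=44°:   branch - wants cross < 0 → take C=(5.7268,-6.7837) (cross=-21.055)
θ=44°: ex = (C−B)/|BC| = (0.5564,-0.8309); ey = (0.8309,0.5564)
θ=44°: P = B + -0.74·ex + 1.87·ey = (1.8614,2.3500)
θ=230°: B = A + 1.00·(cos230°, sin230°) = (-0.6428, -0.7660)
θ=230°: |BD| = 4.7056
θ=230°: circle(B,9.00) ∩ circle(D,7.00): a=5.7530, h=6.9212
θ=230°:   candidates: C₊=(3.9067,6.9994) cross=32.568; C₋=(6.1602,-6.6583) cross=-32.568
θ=230°:   branch - wants cross < 0 → take C=(6.1602,-6.6583) (cross=-32.568)
θ=230°: ex = (C−B)/|BC| = (0.7559,-0.6547); ey = (0.6547,0.7559)
θ=230°: P = B + -0.74·ex + 1.87·ey = (0.0221,1.1319)
θ=339°: B = A + 1.00·(cos339°, sin339°) = (0.9336, -0.3584)
θ=339°: |BD| = 3.0873
θ=339°: circle(B,9.00) ∩ circle(D,7.00): a=6.7262, h=5.9798
θ=339°:   candidates: C₊=(6.9202,6.3618) cross=18.461; C₋=(8.3084,-5.5170) cross=-18.461
θ=339°:   branch - wants cross < 0 → take C=(8.3084,-5.5170) (cross=-18.461)
θ=339°: ex = (C−B)/|BC| = (0.8194,-0.5732); ey = (0.5732,0.8194)
θ=339°: P = B + -0.74·ex + 1.87·ey = (1.3991,1.5981)

θ=44°: 1.86 2.35
θ=230°: 0.02 1.13
θ=339°: 1.40 1.60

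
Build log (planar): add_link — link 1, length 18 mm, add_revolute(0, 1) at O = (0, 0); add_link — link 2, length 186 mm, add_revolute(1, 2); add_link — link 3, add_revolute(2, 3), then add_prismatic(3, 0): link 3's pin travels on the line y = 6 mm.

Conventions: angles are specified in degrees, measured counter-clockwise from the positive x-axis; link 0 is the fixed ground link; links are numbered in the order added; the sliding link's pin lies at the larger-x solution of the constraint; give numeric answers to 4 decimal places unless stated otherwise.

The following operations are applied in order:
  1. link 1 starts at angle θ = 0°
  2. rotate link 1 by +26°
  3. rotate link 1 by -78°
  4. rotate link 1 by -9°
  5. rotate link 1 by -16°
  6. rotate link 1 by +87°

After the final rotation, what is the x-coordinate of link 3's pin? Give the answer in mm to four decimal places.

geometry: r = 18 mm, L = 186 mm, e = 6 mm; θ starts at 0°
rotate link 1 by +26°: θ ← 0° +26° = 26°
rotate link 1 by -78°: θ ← 26° -78° = -52°
rotate link 1 by -9°: θ ← -52° -9° = -61°
rotate link 1 by -16°: θ ← -61° -16° = -77°
rotate link 1 by +87°: θ ← -77° +87° = 10°
crank pin P = (r cos θ, r sin θ) = (17.726540, 3.125667)
h = r sin θ − e = 3.125667 − 6 = -2.874333
x = r cos θ + √(L² − h²) = 17.726540 + 185.977790 = 203.704329

203.7043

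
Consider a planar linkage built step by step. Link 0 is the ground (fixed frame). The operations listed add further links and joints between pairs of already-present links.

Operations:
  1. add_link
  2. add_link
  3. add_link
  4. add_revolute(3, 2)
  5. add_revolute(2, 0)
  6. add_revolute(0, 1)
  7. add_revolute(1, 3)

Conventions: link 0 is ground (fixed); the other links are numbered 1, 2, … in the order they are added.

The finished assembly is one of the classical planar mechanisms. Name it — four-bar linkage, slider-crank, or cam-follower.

links: 4 (incl. ground); joints: 4 revolute, 0 prismatic, 0 higher (cam) pair, forming one closed loop
4 links in a single 4R loop → four-bar linkage

four-bar linkage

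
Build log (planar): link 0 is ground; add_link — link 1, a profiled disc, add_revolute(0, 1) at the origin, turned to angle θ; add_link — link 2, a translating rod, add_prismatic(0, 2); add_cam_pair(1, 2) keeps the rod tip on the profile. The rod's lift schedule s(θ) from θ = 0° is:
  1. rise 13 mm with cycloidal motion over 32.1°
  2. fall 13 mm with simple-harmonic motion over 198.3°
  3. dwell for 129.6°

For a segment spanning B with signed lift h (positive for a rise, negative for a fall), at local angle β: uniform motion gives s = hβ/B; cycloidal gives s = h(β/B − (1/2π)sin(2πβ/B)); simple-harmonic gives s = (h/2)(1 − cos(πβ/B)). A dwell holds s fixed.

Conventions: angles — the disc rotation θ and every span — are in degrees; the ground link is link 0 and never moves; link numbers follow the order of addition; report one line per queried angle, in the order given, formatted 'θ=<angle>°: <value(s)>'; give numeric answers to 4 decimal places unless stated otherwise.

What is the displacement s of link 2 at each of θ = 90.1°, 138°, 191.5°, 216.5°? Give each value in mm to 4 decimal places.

seg 1 [0°–32.1°] cycloidal, h=13: full span → s += 13 → s = 13.0000
seg 2 [32.1°–230.4°] simple-harmonic, h=-13: θ=90.1° here. β=58, B=198.3. -13/2·(1 − cos(π·0.2925)) = -2.5563 → s = 10.4437
seg 2 [32.1°–230.4°] simple-harmonic, h=-13: θ=138° here. β=105.9, B=198.3. -13/2·(1 − cos(π·0.5340)) = -7.1938 → s = 5.8062
seg 2 [32.1°–230.4°] simple-harmonic, h=-13: θ=191.5° here. β=159.4, B=198.3. -13/2·(1 − cos(π·0.8038)) = -11.8042 → s = 1.1958
seg 2 [32.1°–230.4°] simple-harmonic, h=-13: θ=216.5° here. β=184.4, B=198.3. -13/2·(1 − cos(π·0.9299)) = -12.8430 → s = 0.1570

θ=90.1°: 10.4437
θ=138°: 5.8062
θ=191.5°: 1.1958
θ=216.5°: 0.1570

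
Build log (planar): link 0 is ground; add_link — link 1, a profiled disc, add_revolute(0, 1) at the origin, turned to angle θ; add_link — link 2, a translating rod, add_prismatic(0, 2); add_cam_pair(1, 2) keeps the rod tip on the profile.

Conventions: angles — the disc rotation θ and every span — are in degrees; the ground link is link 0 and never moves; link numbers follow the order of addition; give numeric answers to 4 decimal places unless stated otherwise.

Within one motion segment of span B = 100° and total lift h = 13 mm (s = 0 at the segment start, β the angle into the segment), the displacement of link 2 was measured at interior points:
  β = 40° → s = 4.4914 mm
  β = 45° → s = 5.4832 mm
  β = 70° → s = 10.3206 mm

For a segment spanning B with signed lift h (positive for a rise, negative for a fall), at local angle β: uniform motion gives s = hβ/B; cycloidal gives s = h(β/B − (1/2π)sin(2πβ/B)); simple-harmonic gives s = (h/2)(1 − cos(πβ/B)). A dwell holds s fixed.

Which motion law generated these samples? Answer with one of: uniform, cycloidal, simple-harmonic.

candidates at β/B = r: uniform s = h·r (linear in β); cycloidal s = h·(r − sin(2πr)/(2π)); simple-harmonic s = (h/2)(1 − cos(πr))
β=40°: printed 4.4914 | uniform 5.2000, cycloidal 3.9839, simple-harmonic 4.4914
β=45°: printed 5.4832 | uniform 5.8500, cycloidal 5.2106, simple-harmonic 5.4832
β=70°: printed 10.3206 | uniform 9.1000, cycloidal 11.0677, simple-harmonic 10.3206
only one law matches every sample → simple-harmonic

simple-harmonic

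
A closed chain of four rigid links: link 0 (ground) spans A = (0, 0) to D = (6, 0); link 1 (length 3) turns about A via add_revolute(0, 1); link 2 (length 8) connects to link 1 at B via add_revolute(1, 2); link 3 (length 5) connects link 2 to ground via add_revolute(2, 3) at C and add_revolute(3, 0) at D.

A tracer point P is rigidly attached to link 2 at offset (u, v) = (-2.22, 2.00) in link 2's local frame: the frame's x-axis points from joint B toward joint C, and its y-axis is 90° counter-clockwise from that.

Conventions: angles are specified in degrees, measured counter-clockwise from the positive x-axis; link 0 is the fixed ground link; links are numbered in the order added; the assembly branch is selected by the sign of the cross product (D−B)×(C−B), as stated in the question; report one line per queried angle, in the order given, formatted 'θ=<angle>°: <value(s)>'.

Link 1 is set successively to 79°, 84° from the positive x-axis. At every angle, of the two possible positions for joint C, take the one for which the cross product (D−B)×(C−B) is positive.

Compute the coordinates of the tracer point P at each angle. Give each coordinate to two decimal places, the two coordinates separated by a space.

A=(0,0), D=(6.00,0)
θ=79°: B = A + 3.00·(cos79°, sin79°) = (0.5724, 2.9449)
θ=79°: |BD| = 6.1750
θ=79°: circle(B,8.00) ∩ circle(D,5.00): a=6.2454, h=4.9995
θ=79°:   candidates: C₊=(8.4461,4.3608) cross=30.872; C₋=(3.6776,-4.4279) cross=-30.872
θ=79°:   branch + wants cross > 0 → take C=(8.4461,4.3608) (cross=30.872)
θ=79°: ex = (C−B)/|BC| = (0.9842,0.1770); ey = (-0.1770,0.9842)
θ=79°: P = B + -2.22·ex + 2.00·ey = (-1.9665,4.5204)
θ=84°: B = A + 3.00·(cos84°, sin84°) = (0.3136, 2.9836)
θ=84°: |BD| = 6.4216
θ=84°: circle(B,8.00) ∩ circle(D,5.00): a=6.2474, h=4.9970
θ=84°:   candidates: C₊=(8.1674,4.5058) cross=32.089; C₋=(3.5241,-4.3440) cross=-32.089
θ=84°:   branch + wants cross > 0 → take C=(8.1674,4.5058) (cross=32.089)
θ=84°: ex = (C−B)/|BC| = (0.9817,0.1903); ey = (-0.1903,0.9817)
θ=84°: P = B + -2.22·ex + 2.00·ey = (-2.2464,4.5246)

θ=79°: -1.97 4.52
θ=84°: -2.25 4.52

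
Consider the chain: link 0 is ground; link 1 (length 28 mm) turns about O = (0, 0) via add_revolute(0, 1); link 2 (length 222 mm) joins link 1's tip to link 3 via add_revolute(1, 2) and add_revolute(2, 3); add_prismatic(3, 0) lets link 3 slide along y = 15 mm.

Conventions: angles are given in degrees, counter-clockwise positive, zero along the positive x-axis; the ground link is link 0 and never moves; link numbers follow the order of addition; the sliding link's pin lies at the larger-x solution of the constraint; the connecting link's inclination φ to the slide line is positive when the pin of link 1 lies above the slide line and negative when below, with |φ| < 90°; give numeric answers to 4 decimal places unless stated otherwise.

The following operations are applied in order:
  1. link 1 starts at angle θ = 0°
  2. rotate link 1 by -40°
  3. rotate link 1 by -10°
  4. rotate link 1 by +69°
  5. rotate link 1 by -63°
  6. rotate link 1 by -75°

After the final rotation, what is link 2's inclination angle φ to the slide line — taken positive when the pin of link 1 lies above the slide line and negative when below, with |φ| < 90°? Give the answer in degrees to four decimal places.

geometry: r = 28 mm, L = 222 mm, e = 15 mm; θ starts at 0°
rotate link 1 by -40°: θ ← 0° -40° = -40°
rotate link 1 by -10°: θ ← -40° -10° = -50°
rotate link 1 by +69°: θ ← -50° +69° = 19°
rotate link 1 by -63°: θ ← 19° -63° = -44°
rotate link 1 by -75°: θ ← -44° -75° = -119°
h = r sin θ − e = -24.489352 − 15 = -39.489352
sin φ = h / L = -39.489352 / 222 = -0.17787996
φ = arcsin(-0.17787996) = -10.246298°

-10.2463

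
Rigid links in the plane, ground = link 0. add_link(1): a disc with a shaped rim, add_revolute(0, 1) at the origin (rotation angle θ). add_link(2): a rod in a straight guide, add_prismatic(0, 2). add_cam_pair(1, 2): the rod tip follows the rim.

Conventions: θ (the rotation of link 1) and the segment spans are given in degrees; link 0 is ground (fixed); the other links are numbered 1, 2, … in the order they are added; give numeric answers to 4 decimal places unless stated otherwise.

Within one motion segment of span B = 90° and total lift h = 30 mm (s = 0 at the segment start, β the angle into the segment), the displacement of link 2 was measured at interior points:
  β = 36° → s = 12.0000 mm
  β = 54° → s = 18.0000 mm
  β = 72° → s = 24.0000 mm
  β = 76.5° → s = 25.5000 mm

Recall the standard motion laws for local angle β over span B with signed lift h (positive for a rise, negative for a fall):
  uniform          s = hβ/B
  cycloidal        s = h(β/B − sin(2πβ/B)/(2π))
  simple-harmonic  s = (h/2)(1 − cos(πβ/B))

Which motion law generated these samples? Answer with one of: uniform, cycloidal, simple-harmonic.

candidates at β/B = r: uniform s = h·r (linear in β); cycloidal s = h·(r − sin(2πr)/(2π)); simple-harmonic s = (h/2)(1 − cos(πr))
β=36°: printed 12.0000 | uniform 12.0000, cycloidal 9.1935, simple-harmonic 10.3647
β=54°: printed 18.0000 | uniform 18.0000, cycloidal 20.8065, simple-harmonic 19.6353
β=72°: printed 24.0000 | uniform 24.0000, cycloidal 28.5410, simple-harmonic 27.1353
β=76.5°: printed 25.5000 | uniform 25.5000, cycloidal 29.3628, simple-harmonic 28.3651
only one law matches every sample → uniform

uniform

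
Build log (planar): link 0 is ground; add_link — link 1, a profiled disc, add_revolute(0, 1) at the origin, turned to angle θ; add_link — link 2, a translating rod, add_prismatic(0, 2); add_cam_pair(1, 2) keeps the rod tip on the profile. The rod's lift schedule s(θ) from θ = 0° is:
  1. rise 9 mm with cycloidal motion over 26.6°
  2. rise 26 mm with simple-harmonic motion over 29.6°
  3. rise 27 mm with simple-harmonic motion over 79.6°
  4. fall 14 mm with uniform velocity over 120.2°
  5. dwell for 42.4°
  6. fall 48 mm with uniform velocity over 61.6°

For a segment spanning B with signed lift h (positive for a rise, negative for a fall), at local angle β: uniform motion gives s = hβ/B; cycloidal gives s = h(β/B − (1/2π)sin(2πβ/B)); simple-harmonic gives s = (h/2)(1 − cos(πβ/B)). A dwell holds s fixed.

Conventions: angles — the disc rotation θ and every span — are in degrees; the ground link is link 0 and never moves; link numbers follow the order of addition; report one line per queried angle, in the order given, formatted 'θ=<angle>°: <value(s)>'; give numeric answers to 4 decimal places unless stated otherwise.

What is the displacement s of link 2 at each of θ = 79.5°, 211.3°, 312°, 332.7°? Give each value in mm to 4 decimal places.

seg 1 [0°–26.6°] cycloidal, h=9: full span → s += 9 → s = 9.0000
seg 2 [26.6°–56.2°] simple-harmonic, h=26: full span → s += 26 → s = 35.0000
seg 3 [56.2°–135.8°] simple-harmonic, h=27: θ=79.5° here. β=23.3, B=79.6. 27/2·(1 − cos(π·0.2927)) = 5.3170 → s = 40.3170
seg 3 [56.2°–135.8°] simple-harmonic, h=27: full span → s += 27 → s = 62.0000
seg 4 [135.8°–256°] uniform, h=-14: θ=211.3° here. β=75.5, B=120.2. -14·75.5/120.2 = -8.7937 → s = 53.2063
seg 4 [135.8°–256°] uniform, h=-14: full span → s += -14 → s = 48.0000
seg 5 [256°–298.4°] dwell: s stays 48.0000
seg 6 [298.4°–360°] uniform, h=-48: θ=312° here. β=13.6, B=61.6. -48·13.6/61.6 = -10.5974 → s = 37.4026
seg 6 [298.4°–360°] uniform, h=-48: θ=332.7° here. β=34.3, B=61.6. -48·34.3/61.6 = -26.7273 → s = 21.2727

θ=79.5°: 40.3170
θ=211.3°: 53.2063
θ=312°: 37.4026
θ=332.7°: 21.2727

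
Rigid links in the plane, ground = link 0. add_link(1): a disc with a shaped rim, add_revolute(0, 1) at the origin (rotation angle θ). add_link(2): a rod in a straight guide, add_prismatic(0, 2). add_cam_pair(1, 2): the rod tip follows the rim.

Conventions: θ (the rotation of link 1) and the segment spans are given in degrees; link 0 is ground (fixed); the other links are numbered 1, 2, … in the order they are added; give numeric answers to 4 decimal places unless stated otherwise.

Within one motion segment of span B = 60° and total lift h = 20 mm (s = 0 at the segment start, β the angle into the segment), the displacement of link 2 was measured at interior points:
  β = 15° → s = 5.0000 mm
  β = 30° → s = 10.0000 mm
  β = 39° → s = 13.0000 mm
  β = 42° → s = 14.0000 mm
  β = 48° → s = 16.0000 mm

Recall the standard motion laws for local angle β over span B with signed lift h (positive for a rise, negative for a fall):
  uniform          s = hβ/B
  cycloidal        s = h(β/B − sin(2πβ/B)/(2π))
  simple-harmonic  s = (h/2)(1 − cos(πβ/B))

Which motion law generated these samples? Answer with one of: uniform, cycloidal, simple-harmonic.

candidates at β/B = r: uniform s = h·r (linear in β); cycloidal s = h·(r − sin(2πr)/(2π)); simple-harmonic s = (h/2)(1 − cos(πr))
β=15°: printed 5.0000 | uniform 5.0000, cycloidal 1.8169, simple-harmonic 2.9289
β=30°: printed 10.0000 | uniform 10.0000, cycloidal 10.0000, simple-harmonic 10.0000
β=39°: printed 13.0000 | uniform 13.0000, cycloidal 15.5752, simple-harmonic 14.5399
β=42°: printed 14.0000 | uniform 14.0000, cycloidal 17.0273, simple-harmonic 15.8779
β=48°: printed 16.0000 | uniform 16.0000, cycloidal 19.0273, simple-harmonic 18.0902
only one law matches every sample → uniform

uniform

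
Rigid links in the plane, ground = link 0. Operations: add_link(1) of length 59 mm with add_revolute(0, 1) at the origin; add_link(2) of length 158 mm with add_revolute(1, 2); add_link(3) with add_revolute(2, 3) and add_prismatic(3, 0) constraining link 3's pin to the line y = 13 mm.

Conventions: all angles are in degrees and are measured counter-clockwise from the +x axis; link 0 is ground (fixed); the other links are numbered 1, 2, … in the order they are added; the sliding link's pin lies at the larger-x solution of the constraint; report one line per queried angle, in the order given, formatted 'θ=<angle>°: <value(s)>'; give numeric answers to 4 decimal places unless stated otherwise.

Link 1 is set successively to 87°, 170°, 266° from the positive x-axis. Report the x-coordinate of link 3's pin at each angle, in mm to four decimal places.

geometry: r = 59 mm, L = 158 mm, e = 13 mm
θ=87°: crank pin P = (r cos θ, r sin θ) = (3.087821, 58.919143)
θ=87°: h = r sin θ − e = 58.919143 − 13 = 45.919143
θ=87°: x = r cos θ + √(L² − h²) = 3.087821 + 151.180132 = 154.267954
θ=170°: crank pin P = (r cos θ, r sin θ) = (-58.103657, 10.245242)
θ=170°: h = r sin θ − e = 10.245242 − 13 = -2.754758
θ=170°: x = r cos θ + √(L² − h²) = -58.103657 + 157.975983 = 99.872326
θ=266°: crank pin P = (r cos θ, r sin θ) = (-4.115632, -58.856279)
θ=266°: h = r sin θ − e = -58.856279 − 13 = -71.856279
θ=266°: x = r cos θ + √(L² − h²) = -4.115632 + 140.714872 = 136.599240

θ=87°: 154.2680
θ=170°: 99.8723
θ=266°: 136.5992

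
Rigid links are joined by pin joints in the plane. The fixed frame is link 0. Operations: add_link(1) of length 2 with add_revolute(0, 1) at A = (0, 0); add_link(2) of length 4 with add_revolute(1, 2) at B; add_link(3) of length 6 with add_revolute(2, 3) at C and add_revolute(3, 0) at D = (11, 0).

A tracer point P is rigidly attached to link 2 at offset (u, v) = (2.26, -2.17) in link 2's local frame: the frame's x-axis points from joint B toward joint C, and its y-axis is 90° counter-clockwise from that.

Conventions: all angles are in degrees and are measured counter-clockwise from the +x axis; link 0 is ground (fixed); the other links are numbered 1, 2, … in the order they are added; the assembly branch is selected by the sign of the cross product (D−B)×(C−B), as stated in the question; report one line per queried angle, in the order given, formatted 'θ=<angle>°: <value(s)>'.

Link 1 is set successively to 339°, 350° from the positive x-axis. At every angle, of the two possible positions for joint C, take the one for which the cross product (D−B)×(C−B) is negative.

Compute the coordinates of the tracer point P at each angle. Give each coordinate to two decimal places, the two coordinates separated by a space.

A=(0,0), D=(11.00,0)
θ=339°: B = A + 2.00·(cos339°, sin339°) = (1.8672, -0.7167)
θ=339°: |BD| = 9.1609
θ=339°: circle(B,4.00) ∩ circle(D,6.00): a=3.4889, h=1.9565
θ=339°:   candidates: C₊=(5.1923,1.5067) cross=17.923; C₋=(5.4984,-2.3943) cross=-17.923
θ=339°:   branch - wants cross < 0 → take C=(5.4984,-2.3943) (cross=-17.923)
θ=339°: ex = (C−B)/|BC| = (0.9078,-0.4194); ey = (0.4194,0.9078)
θ=339°: P = B + 2.26·ex + -2.17·ey = (3.0088,-3.6345)
θ=350°: B = A + 2.00·(cos350°, sin350°) = (1.9696, -0.3473)
θ=350°: |BD| = 9.0371
θ=350°: circle(B,4.00) ∩ circle(D,6.00): a=3.4120, h=2.0877
θ=350°:   candidates: C₊=(5.2988,1.8700) cross=18.867; C₋=(5.4593,-2.3023) cross=-18.867
θ=350°:   branch - wants cross < 0 → take C=(5.4593,-2.3023) (cross=-18.867)
θ=350°: ex = (C−B)/|BC| = (0.8724,-0.4888); ey = (0.4888,0.8724)
θ=350°: P = B + 2.26·ex + -2.17·ey = (2.8807,-3.3450)

θ=339°: 3.01 -3.63
θ=350°: 2.88 -3.35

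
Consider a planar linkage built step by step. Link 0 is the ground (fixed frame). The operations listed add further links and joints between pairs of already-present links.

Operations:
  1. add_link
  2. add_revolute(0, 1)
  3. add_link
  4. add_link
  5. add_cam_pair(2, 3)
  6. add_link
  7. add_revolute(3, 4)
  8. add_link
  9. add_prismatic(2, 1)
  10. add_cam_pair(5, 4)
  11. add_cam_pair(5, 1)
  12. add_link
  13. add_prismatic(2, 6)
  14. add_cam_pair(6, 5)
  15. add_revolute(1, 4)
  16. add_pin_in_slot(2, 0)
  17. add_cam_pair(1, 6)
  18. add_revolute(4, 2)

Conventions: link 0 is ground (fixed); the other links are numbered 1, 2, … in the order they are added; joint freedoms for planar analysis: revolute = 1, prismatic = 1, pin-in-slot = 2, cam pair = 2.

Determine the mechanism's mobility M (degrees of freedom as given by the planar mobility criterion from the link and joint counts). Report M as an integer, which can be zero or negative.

(L,J1,J2)=(1,0,0); link0 fixed
link1: (2,0,0)
R 0-1 [J1]: (2,1,0)
link2: (3,1,0)
link3: (4,1,0)
C 2-3 [J2]: (4,1,1)
link4: (5,1,1)
R 3-4 [J1]: (5,2,1)
link5: (6,2,1)
P 2-1 [J1]: (6,3,1)
C 5-4 [J2]: (6,3,2)
C 5-1 [J2]: (6,3,3)
link6: (7,3,3)
P 2-6 [J1]: (7,4,3)
C 6-5 [J2]: (7,4,4)
R 1-4 [J1]: (7,5,4)
PS 2-0 [J2]: (7,5,5)
C 1-6 [J2]: (7,5,6)
R 4-2 [J1]: (7,6,6)
Grübler: 3·6 − 2·6 − 6 = 0

M = 0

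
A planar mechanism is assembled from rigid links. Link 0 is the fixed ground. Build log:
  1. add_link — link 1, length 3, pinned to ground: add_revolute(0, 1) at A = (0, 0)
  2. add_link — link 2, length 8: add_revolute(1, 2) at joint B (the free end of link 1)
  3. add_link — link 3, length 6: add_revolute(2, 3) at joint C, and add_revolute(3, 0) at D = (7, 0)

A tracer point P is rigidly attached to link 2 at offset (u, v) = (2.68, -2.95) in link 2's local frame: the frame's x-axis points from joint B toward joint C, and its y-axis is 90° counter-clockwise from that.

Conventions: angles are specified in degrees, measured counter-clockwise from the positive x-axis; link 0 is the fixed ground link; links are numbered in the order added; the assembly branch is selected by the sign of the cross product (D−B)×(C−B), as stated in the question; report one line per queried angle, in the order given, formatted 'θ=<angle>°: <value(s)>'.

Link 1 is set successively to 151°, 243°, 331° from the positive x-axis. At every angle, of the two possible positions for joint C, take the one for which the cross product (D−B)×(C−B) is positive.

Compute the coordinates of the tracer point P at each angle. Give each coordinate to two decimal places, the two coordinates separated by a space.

A=(0,0), D=(7.00,0)
θ=151°: B = A + 3.00·(cos151°, sin151°) = (-2.6239, 1.4544)
θ=151°: |BD| = 9.7331
θ=151°: circle(B,8.00) ∩ circle(D,6.00): a=6.3050, h=4.9242
θ=151°:   candidates: C₊=(4.3461,5.3812) cross=47.928; C₋=(2.8745,-4.3566) cross=-47.928
θ=151°:   branch + wants cross > 0 → take C=(4.3461,5.3812) (cross=47.928)
θ=151°: ex = (C−B)/|BC| = (0.8712,0.4908); ey = (-0.4908,0.8712)
θ=151°: P = B + 2.68·ex + -2.95·ey = (1.1591,0.1997)
θ=243°: B = A + 3.00·(cos243°, sin243°) = (-1.3620, -2.6730)
θ=243°: |BD| = 8.7788
θ=243°: circle(B,8.00) ∩ circle(D,6.00): a=5.9842, h=5.3094
θ=243°:   candidates: C₊=(2.7214,4.2064) cross=46.610; C₋=(5.9547,-5.9082) cross=-46.610
θ=243°:   branch + wants cross > 0 → take C=(2.7214,4.2064) (cross=46.610)
θ=243°: ex = (C−B)/|BC| = (0.5104,0.8599); ey = (-0.8599,0.5104)
θ=243°: P = B + 2.68·ex + -2.95·ey = (2.5427,-1.8742)
θ=331°: B = A + 3.00·(cos331°, sin331°) = (2.6239, -1.4544)
θ=331°: |BD| = 4.6115
θ=331°: circle(B,8.00) ∩ circle(D,6.00): a=5.3416, h=5.9554
θ=331°:   candidates: C₊=(5.8146,5.8817) cross=27.463; C₋=(9.5712,-5.4212) cross=-27.463
θ=331°:   branch + wants cross > 0 → take C=(5.8146,5.8817) (cross=27.463)
θ=331°: ex = (C−B)/|BC| = (0.3988,0.9170); ey = (-0.9170,0.3988)
θ=331°: P = B + 2.68·ex + -2.95·ey = (6.3980,-0.1734)

θ=151°: 1.16 0.20
θ=243°: 2.54 -1.87
θ=331°: 6.40 -0.17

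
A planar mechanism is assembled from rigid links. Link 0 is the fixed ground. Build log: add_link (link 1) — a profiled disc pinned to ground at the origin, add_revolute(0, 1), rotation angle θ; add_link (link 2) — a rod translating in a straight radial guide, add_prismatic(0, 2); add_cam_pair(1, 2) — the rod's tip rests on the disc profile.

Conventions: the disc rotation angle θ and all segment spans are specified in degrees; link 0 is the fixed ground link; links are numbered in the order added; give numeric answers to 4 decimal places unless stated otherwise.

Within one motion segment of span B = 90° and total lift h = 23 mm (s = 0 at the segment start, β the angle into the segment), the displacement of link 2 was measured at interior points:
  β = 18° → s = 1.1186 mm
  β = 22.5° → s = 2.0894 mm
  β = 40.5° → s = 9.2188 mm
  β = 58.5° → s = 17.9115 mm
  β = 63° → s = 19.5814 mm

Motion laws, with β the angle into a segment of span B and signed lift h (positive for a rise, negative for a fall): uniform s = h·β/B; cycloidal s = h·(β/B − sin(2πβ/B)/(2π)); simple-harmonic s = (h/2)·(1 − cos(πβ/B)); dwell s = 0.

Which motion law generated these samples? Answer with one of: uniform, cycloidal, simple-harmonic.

candidates at β/B = r: uniform s = h·r (linear in β); cycloidal s = h·(r − sin(2πr)/(2π)); simple-harmonic s = (h/2)(1 − cos(πr))
β=18°: printed 1.1186 | uniform 4.6000, cycloidal 1.1186, simple-harmonic 2.1963
β=22.5°: printed 2.0894 | uniform 5.7500, cycloidal 2.0894, simple-harmonic 3.3683
β=40.5°: printed 9.2188 | uniform 10.3500, cycloidal 9.2188, simple-harmonic 9.7010
β=58.5°: printed 17.9115 | uniform 14.9500, cycloidal 17.9115, simple-harmonic 16.7209
β=63°: printed 19.5814 | uniform 16.1000, cycloidal 19.5814, simple-harmonic 18.2595
only one law matches every sample → cycloidal

cycloidal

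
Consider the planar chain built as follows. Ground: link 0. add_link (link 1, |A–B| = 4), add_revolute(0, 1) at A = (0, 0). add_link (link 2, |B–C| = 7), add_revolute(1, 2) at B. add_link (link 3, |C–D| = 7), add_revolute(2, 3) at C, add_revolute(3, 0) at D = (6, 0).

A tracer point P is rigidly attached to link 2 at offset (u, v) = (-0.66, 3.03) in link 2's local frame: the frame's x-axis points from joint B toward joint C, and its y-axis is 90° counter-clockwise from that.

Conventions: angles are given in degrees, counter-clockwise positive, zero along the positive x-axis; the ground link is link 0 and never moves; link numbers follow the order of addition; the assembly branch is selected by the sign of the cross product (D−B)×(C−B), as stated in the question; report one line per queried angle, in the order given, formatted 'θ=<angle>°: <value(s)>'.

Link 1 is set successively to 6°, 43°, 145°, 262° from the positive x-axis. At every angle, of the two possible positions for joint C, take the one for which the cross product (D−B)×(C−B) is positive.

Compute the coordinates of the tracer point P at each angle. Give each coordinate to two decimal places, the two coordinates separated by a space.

A=(0,0), D=(6.00,0)
θ=6°: B = A + 4.00·(cos6°, sin6°) = (3.9781, 0.4181)
θ=6°: |BD| = 2.0647
θ=6°: circle(B,7.00) ∩ circle(D,7.00): a=1.0323, h=6.9235
θ=6°:   candidates: C₊=(6.3911,6.9891) cross=14.295; C₋=(3.5870,-6.5710) cross=-14.295
θ=6°:   branch + wants cross > 0 → take C=(6.3911,6.9891) (cross=14.295)
θ=6°: ex = (C−B)/|BC| = (0.3447,0.9387); ey = (-0.9387,0.3447)
θ=6°: P = B + -0.66·ex + 3.03·ey = (0.9063,0.8431)
θ=43°: B = A + 4.00·(cos43°, sin43°) = (2.9254, 2.7280)
θ=43°: |BD| = 4.1104
θ=43°: circle(B,7.00) ∩ circle(D,7.00): a=2.0552, h=6.6915
θ=43°:   candidates: C₊=(8.9038,6.3693) cross=27.504; C₋=(0.0216,-3.6413) cross=-27.504
θ=43°:   branch + wants cross > 0 → take C=(8.9038,6.3693) (cross=27.504)
θ=43°: ex = (C−B)/|BC| = (0.8541,0.5202); ey = (-0.5202,0.8541)
θ=43°: P = B + -0.66·ex + 3.03·ey = (0.7856,4.9724)
θ=145°: B = A + 4.00·(cos145°, sin145°) = (-3.2766, 2.2943)
θ=145°: |BD| = 9.5561
θ=145°: circle(B,7.00) ∩ circle(D,7.00): a=4.7781, h=5.1157
θ=145°:   candidates: C₊=(2.5899,6.1132) cross=48.886; C₋=(0.1335,-3.8189) cross=-48.886
θ=145°:   branch + wants cross > 0 → take C=(2.5899,6.1132) (cross=48.886)
θ=145°: ex = (C−B)/|BC| = (0.8381,0.5456); ey = (-0.5456,0.8381)
θ=145°: P = B + -0.66·ex + 3.03·ey = (-5.4828,4.4736)
θ=262°: B = A + 4.00·(cos262°, sin262°) = (-0.5567, -3.9611)
θ=262°: |BD| = 7.6603
θ=262°: circle(B,7.00) ∩ circle(D,7.00): a=3.8302, h=5.8592
θ=262°:   candidates: C₊=(-0.3081,3.0345) cross=44.883; C₋=(5.7514,-6.9956) cross=-44.883
θ=262°:   branch + wants cross > 0 → take C=(-0.3081,3.0345) (cross=44.883)
θ=262°: ex = (C−B)/|BC| = (0.0355,0.9994); ey = (-0.9994,0.0355)
θ=262°: P = B + -0.66·ex + 3.03·ey = (-3.6082,-4.5130)

θ=6°: 0.91 0.84
θ=43°: 0.79 4.97
θ=145°: -5.48 4.47
θ=262°: -3.61 -4.51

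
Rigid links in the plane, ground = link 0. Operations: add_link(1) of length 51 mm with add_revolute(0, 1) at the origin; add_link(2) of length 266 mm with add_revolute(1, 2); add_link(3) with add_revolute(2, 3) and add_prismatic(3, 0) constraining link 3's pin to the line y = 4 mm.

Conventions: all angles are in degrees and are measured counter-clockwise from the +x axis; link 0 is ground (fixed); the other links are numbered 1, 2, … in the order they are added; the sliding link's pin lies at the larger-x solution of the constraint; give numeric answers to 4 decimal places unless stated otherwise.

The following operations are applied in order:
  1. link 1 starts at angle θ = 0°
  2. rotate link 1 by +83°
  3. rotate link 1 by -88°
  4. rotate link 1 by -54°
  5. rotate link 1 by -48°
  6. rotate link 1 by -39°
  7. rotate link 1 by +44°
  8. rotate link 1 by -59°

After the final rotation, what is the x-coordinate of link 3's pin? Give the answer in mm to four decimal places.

geometry: r = 51 mm, L = 266 mm, e = 4 mm; θ starts at 0°
rotate link 1 by +83°: θ ← 0° +83° = 83°
rotate link 1 by -88°: θ ← 83° -88° = -5°
rotate link 1 by -54°: θ ← -5° -54° = -59°
rotate link 1 by -48°: θ ← -59° -48° = -107°
rotate link 1 by -39°: θ ← -107° -39° = -146°
rotate link 1 by +44°: θ ← -146° +44° = -102°
rotate link 1 by -59°: θ ← -102° -59° = -161°
crank pin P = (r cos θ, r sin θ) = (-48.221447, -16.603976)
h = r sin θ − e = -16.603976 − 4 = -20.603976
x = r cos θ + √(L² − h²) = -48.221447 + 265.200822 = 216.979375

216.9794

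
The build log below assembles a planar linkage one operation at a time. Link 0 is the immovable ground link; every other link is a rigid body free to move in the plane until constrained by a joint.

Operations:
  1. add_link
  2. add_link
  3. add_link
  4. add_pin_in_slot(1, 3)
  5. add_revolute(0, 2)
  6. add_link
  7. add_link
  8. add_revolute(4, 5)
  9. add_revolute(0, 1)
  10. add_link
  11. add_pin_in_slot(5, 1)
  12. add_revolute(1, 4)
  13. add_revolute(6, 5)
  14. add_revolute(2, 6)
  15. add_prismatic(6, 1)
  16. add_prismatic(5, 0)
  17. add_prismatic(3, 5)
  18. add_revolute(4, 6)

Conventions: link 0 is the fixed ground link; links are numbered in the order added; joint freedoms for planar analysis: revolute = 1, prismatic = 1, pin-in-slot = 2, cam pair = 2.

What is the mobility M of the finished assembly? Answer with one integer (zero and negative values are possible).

(L,J1,J2)=(1,0,0); link0 fixed
link1: (2,0,0)
link2: (3,0,0)
link3: (4,0,0)
PS 1-3 [J2]: (4,0,1)
R 0-2 [J1]: (4,1,1)
link4: (5,1,1)
link5: (6,1,1)
R 4-5 [J1]: (6,2,1)
R 0-1 [J1]: (6,3,1)
link6: (7,3,1)
PS 5-1 [J2]: (7,3,2)
R 1-4 [J1]: (7,4,2)
R 6-5 [J1]: (7,5,2)
R 2-6 [J1]: (7,6,2)
P 6-1 [J1]: (7,7,2)
P 5-0 [J1]: (7,8,2)
P 3-5 [J1]: (7,9,2)
R 4-6 [J1]: (7,10,2)
Grübler: 3·6 − 2·10 − 2 = -4

M = -4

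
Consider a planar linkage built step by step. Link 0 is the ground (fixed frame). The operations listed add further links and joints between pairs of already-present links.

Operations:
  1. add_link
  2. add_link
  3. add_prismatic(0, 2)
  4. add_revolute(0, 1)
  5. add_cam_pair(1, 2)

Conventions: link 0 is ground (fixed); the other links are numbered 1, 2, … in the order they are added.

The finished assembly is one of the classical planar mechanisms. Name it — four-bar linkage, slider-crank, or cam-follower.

links: 3 (incl. ground); joints: 1 revolute, 1 prismatic, 1 higher (cam) pair, forming one closed loop
3 links, revolute + prismatic + higher pair in one loop → cam-follower

cam-follower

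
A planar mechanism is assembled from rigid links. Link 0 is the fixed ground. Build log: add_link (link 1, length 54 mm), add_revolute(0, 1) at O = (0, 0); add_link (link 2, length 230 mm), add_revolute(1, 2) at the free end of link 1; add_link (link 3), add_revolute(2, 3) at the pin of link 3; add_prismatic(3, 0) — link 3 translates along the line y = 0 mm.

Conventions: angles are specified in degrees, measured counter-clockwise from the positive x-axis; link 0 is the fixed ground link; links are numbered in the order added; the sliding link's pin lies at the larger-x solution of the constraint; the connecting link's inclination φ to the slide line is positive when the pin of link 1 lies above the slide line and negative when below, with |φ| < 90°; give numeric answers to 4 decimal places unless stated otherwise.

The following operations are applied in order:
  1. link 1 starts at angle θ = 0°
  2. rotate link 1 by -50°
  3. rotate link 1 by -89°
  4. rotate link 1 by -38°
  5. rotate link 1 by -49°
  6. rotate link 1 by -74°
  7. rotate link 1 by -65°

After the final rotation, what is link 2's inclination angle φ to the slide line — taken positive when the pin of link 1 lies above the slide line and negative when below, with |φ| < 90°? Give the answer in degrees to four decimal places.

geometry: r = 54 mm, L = 230 mm, e = 0 mm; θ starts at 0°
rotate link 1 by -50°: θ ← 0° -50° = -50°
rotate link 1 by -89°: θ ← -50° -89° = -139°
rotate link 1 by -38°: θ ← -139° -38° = -177°
rotate link 1 by -49°: θ ← -177° -49° = -226°
rotate link 1 by -74°: θ ← -226° -74° = -300°
rotate link 1 by -65°: θ ← -300° -65° = -365°
h = r sin θ − e = -4.706410 − 0 = -4.706410
sin φ = h / L = -4.706410 / 230 = -0.02046265
φ = arcsin(-0.02046265) = -1.172505°

-1.1725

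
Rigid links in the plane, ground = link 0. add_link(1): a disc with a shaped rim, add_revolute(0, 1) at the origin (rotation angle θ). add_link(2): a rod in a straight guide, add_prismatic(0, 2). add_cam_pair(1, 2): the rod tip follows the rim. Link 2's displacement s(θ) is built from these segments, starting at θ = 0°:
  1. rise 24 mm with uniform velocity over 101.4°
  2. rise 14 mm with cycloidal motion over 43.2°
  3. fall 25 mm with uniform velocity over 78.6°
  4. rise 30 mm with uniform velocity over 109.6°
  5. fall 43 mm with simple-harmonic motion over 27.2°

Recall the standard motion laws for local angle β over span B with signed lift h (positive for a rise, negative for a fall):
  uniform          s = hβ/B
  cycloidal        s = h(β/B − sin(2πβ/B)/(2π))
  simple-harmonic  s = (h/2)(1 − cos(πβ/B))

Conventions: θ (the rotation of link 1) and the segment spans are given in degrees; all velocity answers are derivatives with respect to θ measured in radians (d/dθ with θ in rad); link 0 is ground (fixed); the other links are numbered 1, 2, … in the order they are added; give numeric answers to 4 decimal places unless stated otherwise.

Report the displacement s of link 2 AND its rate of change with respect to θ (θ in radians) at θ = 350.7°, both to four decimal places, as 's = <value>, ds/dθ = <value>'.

segment 1 (0° to 101.4°, uniform, h = 24) is passed completely: s = 0.0000 + (24) = 24.0000
segment 2 (101.4° to 144.6°, cycloidal, h = 14) is passed completely: s = 24.0000 + (14) = 38.0000
segment 3 (144.6° to 223.2°, uniform, h = -25) is passed completely: s = 38.0000 + (-25) = 13.0000
segment 4 (223.2° to 332.8°, uniform, h = 30) is passed completely: s = 13.0000 + (30) = 43.0000
θ = 350.7° falls in segment 5 (332.8° to 360°, simple-harmonic, h = -43): β = 350.7 − 332.8 = 17.9°, B = 27.2°; Δs = -43/2·(1 − cos(π·0.6581)) = -31.7444; s = 43.0000 − 31.7444 = 11.2556
velocity in seg [332.8°–360°] (simple-harmonic), θ in radians: β = 17.9° = 0.3124 rad, B = 27.2° = 0.4747 rad; ds/dθ = (πh/(2B)) sin(πβ/B) = (π·(-43)/(2·0.4747)) sin(π·0.6581) = -125.089820 mm/rad

s = 11.2556, ds/dθ = -125.0898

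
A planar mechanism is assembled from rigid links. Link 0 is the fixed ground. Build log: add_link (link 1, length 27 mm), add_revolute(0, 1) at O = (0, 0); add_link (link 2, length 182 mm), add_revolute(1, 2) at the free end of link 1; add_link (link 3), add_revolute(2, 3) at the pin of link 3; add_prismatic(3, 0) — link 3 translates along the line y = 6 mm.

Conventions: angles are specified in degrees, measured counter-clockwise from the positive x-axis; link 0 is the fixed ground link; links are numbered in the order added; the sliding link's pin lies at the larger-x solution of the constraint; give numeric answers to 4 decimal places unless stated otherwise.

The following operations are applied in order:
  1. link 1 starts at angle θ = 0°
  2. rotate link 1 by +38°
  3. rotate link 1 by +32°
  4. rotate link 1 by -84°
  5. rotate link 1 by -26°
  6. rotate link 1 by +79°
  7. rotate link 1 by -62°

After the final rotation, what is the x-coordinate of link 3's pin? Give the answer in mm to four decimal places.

geometry: r = 27 mm, L = 182 mm, e = 6 mm; θ starts at 0°
rotate link 1 by +38°: θ ← 0° +38° = 38°
rotate link 1 by +32°: θ ← 38° +32° = 70°
rotate link 1 by -84°: θ ← 70° -84° = -14°
rotate link 1 by -26°: θ ← -14° -26° = -40°
rotate link 1 by +79°: θ ← -40° +79° = 39°
rotate link 1 by -62°: θ ← 39° -62° = -23°
crank pin P = (r cos θ, r sin θ) = (24.853631, -10.549740)
h = r sin θ − e = -10.549740 − 6 = -16.549740
x = r cos θ + √(L² − h²) = 24.853631 + 181.245982 = 206.099613

206.0996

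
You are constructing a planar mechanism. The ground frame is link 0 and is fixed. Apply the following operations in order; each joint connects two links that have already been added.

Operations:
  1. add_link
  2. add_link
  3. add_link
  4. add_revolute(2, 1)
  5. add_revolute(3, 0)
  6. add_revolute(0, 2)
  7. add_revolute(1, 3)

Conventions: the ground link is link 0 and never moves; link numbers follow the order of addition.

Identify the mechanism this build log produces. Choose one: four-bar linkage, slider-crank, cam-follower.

links: 4 (incl. ground); joints: 4 revolute, 0 prismatic, 0 higher (cam) pair, forming one closed loop
4 links in a single 4R loop → four-bar linkage

four-bar linkage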